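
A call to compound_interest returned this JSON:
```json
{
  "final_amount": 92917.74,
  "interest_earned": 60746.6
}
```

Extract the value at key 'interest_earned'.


60746.6


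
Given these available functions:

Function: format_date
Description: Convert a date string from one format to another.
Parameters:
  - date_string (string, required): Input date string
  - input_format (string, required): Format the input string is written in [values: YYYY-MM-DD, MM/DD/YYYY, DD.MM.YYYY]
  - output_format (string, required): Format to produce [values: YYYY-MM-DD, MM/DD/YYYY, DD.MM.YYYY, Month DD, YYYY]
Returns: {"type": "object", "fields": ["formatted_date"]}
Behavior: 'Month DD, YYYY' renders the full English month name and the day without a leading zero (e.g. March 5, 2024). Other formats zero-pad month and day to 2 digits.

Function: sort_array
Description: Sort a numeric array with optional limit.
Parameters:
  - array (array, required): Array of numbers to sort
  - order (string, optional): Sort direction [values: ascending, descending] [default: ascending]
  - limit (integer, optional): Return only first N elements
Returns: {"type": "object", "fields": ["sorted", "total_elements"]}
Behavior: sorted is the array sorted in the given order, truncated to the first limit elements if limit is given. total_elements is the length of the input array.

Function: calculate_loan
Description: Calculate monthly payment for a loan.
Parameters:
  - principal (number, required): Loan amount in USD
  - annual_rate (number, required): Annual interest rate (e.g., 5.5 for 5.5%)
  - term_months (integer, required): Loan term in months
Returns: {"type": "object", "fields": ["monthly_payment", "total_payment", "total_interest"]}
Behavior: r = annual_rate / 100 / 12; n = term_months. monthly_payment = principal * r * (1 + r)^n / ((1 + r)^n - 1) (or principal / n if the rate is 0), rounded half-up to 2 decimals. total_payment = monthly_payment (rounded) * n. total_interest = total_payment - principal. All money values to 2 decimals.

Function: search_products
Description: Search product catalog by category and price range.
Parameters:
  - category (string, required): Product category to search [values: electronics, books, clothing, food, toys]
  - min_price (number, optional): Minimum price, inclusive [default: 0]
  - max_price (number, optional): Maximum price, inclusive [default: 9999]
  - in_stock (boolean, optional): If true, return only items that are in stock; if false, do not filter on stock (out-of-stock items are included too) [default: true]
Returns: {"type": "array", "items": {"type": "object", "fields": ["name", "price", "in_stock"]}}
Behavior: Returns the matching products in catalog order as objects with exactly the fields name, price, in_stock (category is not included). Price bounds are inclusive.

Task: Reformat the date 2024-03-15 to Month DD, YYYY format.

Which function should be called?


The task needs a function whose description is: Convert a date string from one format to another.
format_date


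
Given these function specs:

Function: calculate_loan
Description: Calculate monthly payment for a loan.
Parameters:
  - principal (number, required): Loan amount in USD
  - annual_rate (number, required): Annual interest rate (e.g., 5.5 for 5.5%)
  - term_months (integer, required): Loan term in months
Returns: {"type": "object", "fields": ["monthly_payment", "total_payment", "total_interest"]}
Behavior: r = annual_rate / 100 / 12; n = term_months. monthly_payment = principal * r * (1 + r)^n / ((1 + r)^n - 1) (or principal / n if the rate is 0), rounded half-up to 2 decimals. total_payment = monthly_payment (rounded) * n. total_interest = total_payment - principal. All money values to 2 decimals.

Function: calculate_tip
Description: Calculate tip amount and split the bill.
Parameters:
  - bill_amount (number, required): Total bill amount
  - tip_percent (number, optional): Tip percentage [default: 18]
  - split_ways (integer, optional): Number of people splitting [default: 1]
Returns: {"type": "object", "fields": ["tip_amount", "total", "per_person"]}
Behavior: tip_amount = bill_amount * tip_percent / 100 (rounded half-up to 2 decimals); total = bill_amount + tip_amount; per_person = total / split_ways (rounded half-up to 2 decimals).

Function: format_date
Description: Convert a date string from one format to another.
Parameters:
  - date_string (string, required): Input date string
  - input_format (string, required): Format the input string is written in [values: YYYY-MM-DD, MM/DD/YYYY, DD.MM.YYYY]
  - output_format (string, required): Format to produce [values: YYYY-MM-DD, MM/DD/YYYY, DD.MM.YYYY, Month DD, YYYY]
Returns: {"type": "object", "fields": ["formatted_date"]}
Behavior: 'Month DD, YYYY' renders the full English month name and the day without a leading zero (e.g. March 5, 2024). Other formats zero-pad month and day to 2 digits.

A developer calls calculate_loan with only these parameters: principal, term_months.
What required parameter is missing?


Required parameters: principal, annual_rate, term_months
Provided: principal, term_months
Missing: annual_rate
annual_rate


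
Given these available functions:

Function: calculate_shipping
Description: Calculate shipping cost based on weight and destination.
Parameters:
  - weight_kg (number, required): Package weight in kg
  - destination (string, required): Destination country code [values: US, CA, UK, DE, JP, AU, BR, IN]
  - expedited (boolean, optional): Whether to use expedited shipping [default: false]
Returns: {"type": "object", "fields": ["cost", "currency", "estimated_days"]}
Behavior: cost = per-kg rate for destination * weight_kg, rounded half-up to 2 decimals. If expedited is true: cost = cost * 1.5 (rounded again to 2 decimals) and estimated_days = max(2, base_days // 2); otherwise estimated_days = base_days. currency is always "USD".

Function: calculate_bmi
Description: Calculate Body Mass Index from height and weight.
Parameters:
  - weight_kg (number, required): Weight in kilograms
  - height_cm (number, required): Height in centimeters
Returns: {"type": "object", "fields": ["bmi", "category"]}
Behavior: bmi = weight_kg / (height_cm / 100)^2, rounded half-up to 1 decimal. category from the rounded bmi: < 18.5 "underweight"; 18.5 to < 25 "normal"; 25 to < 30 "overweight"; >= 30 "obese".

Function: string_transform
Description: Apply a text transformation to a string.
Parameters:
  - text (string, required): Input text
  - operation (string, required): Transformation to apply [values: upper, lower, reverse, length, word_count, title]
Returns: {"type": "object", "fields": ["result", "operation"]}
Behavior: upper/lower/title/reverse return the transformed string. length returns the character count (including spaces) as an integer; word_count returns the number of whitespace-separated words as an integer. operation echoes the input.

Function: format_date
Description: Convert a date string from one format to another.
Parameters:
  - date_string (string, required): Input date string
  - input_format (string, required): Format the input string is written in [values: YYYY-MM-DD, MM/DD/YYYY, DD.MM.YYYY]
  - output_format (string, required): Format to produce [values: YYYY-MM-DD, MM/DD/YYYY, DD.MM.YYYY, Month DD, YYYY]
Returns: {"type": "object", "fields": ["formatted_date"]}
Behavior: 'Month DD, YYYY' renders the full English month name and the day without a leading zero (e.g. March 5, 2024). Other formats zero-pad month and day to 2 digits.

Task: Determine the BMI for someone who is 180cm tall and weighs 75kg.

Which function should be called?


The task needs a function whose description is: Calculate Body Mass Index from height and weight.
calculate_bmi


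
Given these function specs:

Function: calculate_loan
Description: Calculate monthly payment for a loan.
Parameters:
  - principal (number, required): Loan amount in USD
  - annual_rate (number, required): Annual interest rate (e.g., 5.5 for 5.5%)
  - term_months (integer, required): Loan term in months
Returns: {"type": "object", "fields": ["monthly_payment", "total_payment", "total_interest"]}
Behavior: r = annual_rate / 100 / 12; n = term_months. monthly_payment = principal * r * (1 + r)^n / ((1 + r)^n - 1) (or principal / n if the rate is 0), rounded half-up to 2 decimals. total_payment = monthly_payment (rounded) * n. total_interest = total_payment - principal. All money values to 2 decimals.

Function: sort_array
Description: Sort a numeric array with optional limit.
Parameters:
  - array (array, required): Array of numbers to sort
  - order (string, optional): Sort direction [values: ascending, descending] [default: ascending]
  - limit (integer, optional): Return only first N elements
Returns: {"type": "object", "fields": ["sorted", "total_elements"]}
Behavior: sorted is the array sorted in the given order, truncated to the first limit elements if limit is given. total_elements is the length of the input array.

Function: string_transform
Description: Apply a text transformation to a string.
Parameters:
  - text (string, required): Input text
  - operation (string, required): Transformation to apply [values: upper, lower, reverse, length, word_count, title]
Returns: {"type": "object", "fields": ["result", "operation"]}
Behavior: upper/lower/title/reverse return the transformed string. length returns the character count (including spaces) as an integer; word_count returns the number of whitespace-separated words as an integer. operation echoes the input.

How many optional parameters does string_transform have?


Parameters of string_transform: text (required), operation (required)
Optional count:
0


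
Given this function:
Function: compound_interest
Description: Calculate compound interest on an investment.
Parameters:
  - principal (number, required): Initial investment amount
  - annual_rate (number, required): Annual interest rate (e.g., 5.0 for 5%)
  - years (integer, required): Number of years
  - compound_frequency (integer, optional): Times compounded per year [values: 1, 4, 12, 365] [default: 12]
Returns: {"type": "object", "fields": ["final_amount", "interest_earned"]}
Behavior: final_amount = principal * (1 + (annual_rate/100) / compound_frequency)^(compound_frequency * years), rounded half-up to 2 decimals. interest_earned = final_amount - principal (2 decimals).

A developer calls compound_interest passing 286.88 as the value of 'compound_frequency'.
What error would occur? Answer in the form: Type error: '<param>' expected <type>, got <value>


Spec: 'compound_frequency' is declared as integer; 286.88 is a non-integer number.
Type error: 'compound_frequency' expected integer, got 286.88


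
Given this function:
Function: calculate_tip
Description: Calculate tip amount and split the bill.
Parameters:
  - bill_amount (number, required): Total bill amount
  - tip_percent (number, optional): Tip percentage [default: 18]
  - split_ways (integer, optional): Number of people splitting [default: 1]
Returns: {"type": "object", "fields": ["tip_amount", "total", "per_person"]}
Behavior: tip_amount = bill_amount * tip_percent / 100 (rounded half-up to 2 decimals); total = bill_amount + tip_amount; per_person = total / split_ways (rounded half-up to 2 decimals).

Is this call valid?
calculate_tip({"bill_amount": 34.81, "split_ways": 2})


Checking all required parameters present and types match... All valid.
Valid


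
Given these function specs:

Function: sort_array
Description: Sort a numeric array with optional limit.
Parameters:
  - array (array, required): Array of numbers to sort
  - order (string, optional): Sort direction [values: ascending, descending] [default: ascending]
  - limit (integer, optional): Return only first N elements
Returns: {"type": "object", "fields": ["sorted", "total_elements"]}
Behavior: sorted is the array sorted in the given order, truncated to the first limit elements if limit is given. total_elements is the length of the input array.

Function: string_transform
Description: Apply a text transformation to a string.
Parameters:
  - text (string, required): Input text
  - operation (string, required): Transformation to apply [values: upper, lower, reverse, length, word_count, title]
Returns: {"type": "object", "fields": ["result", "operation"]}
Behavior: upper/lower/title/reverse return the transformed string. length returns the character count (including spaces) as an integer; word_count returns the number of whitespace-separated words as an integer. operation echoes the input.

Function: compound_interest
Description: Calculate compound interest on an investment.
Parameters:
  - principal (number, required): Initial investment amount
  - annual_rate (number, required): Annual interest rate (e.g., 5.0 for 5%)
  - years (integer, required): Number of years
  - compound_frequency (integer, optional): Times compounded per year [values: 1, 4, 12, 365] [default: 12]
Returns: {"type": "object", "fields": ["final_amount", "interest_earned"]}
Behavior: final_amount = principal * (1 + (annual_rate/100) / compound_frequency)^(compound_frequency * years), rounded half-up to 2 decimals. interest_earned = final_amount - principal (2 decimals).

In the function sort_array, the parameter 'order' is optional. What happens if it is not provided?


The sort_array spec declares:
  - order (string, optional): Sort direction [values: ascending, descending] [default: ascending]
It defaults to ascending


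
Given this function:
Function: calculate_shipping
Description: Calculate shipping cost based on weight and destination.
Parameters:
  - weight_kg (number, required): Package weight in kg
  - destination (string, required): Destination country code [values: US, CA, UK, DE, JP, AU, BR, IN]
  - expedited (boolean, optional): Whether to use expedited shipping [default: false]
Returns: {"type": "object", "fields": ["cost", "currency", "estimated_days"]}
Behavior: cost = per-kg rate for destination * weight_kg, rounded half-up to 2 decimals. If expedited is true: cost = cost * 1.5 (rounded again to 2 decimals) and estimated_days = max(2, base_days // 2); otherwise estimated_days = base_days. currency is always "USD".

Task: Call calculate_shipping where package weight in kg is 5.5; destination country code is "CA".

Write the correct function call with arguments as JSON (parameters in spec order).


Mapping each described value to its parameter name:
  'Package weight in kg' -> weight_kg = 5.5
  'Destination country code' -> destination = "CA"
calculate_shipping({"weight_kg": 5.5, "destination": "CA"})


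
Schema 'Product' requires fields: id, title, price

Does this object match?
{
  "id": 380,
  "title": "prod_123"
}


Checking required fields...
Missing: price
Invalid - missing required field 'price'


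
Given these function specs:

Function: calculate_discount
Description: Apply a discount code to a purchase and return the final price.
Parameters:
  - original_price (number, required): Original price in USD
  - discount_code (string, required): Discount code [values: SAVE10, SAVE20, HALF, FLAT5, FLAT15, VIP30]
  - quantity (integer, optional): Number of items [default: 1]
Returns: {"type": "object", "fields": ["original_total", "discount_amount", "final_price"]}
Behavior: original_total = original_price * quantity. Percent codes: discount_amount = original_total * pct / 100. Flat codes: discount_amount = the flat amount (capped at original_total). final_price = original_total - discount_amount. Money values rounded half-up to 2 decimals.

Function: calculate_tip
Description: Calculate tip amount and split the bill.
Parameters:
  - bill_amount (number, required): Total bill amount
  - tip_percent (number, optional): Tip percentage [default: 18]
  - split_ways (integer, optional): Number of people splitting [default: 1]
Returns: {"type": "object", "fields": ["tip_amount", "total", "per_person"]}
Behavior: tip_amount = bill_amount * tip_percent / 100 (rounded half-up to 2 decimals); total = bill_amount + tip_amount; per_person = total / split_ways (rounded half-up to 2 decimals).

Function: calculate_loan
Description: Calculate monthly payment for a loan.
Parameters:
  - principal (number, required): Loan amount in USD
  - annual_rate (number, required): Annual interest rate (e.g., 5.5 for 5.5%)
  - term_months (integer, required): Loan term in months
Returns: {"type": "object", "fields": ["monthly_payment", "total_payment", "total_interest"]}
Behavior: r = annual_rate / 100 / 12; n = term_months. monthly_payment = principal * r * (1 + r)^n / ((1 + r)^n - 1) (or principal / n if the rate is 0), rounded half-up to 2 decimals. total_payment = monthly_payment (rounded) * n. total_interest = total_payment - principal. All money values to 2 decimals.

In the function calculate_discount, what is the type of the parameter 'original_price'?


The calculate_discount spec declares:
  - original_price (number, required): Original price in USD
Type:
number


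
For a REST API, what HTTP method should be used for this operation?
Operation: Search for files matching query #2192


GET = read, POST = create, PUT = update/replace, DELETE = remove
This operation is a read.
GET


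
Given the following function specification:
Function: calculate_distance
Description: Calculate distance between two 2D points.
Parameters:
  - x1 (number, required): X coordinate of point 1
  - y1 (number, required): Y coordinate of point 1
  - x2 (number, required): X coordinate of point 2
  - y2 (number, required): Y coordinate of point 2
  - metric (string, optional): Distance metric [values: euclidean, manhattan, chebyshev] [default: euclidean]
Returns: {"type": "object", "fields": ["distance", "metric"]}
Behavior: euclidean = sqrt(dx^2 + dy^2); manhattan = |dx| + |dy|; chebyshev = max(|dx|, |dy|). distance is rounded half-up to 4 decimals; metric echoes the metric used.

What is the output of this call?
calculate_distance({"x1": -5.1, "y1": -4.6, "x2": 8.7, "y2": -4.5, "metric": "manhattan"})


|dx| = |8.7 - -5.1| = 13.8; |dy| = |-4.5 - -4.6| = 0.1
manhattan: 13.8 + 0.1 = 13.9
Round to 4 decimals: 13.9
Output:
{"distance": 13.9, "metric": "manhattan"}


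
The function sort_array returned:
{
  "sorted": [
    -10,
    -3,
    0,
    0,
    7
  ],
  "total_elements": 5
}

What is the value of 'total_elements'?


5


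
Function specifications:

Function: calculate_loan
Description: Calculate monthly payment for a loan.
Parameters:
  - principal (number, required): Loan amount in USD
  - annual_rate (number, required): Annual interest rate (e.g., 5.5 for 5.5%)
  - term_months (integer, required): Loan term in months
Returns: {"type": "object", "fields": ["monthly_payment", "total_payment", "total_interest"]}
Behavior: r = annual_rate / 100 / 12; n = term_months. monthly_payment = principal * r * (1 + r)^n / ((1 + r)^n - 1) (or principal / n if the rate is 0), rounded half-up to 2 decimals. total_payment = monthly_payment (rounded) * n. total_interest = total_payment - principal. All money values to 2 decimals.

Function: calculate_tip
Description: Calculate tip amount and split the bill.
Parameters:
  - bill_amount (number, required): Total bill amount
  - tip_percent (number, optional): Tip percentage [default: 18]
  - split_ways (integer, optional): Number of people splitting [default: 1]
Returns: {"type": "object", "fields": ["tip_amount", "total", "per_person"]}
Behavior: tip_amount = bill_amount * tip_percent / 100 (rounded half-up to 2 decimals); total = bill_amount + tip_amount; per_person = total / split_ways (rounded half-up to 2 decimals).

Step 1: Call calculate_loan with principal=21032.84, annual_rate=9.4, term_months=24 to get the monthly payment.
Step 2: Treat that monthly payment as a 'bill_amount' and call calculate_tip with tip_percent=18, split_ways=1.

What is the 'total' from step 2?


Step 1: calculate_loan(principal=21032.84, annual_rate=9.4, term_months=24)
  r = 9.4 / 100 / 12 = 0.007833333333 (keep full precision)
  (1 + r)^24 = 1.20594982
  monthly_payment = 21032.84 * 0.007833333333 * 1.20594982 / (1.20594982 - 1) = 964.744574 -> 964.74
  total_payment = 964.74 * 24 = 23153.76
  total_interest = 23153.76 - 21032.84 = 2120.92
  -> monthly_payment = 964.74
Step 2: calculate_tip(bill_amount=964.74, tip_percent=18, split_ways=1)
  tip_amount = 964.74 * 18/100 = 173.6532 -> 173.65
  total = 964.74 + 173.65 = 1138.39
  per_person = 1138.39 / 1 = 1138.39 -> 1138.39
  -> total = 1138.39
$1138.39


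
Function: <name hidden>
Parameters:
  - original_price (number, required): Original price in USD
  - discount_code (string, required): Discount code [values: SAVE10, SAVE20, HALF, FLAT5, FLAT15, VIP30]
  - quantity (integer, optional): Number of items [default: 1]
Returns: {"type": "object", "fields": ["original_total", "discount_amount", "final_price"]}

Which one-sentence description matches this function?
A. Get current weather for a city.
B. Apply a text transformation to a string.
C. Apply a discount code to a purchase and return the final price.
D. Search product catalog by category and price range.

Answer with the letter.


Parameters original_price, discount_code, quantity and return ["original_total", "discount_amount", "final_price"] fit: Apply a discount code to a purchase and return the final price.
C


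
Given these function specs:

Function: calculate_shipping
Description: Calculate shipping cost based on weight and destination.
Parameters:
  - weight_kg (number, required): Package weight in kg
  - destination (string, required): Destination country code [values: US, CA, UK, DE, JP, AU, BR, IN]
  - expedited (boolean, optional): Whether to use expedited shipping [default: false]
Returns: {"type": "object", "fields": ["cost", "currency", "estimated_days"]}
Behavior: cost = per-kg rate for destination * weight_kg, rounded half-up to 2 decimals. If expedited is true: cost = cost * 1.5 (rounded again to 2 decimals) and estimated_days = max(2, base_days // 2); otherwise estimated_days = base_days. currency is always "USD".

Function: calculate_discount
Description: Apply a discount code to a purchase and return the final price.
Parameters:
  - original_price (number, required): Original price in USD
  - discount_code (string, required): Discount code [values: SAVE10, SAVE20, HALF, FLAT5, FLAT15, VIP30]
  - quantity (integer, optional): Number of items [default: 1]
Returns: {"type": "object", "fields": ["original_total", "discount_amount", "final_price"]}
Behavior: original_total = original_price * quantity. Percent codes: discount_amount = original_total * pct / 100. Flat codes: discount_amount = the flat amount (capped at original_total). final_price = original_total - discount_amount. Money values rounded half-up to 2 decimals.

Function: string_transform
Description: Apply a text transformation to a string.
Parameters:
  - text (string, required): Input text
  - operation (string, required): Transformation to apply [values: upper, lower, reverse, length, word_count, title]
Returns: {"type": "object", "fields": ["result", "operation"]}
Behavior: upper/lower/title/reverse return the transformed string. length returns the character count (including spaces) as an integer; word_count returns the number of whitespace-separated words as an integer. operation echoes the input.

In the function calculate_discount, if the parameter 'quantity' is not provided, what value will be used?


The calculate_discount spec declares:
  - quantity (integer, optional): Number of items [default: 1]
Default:
1


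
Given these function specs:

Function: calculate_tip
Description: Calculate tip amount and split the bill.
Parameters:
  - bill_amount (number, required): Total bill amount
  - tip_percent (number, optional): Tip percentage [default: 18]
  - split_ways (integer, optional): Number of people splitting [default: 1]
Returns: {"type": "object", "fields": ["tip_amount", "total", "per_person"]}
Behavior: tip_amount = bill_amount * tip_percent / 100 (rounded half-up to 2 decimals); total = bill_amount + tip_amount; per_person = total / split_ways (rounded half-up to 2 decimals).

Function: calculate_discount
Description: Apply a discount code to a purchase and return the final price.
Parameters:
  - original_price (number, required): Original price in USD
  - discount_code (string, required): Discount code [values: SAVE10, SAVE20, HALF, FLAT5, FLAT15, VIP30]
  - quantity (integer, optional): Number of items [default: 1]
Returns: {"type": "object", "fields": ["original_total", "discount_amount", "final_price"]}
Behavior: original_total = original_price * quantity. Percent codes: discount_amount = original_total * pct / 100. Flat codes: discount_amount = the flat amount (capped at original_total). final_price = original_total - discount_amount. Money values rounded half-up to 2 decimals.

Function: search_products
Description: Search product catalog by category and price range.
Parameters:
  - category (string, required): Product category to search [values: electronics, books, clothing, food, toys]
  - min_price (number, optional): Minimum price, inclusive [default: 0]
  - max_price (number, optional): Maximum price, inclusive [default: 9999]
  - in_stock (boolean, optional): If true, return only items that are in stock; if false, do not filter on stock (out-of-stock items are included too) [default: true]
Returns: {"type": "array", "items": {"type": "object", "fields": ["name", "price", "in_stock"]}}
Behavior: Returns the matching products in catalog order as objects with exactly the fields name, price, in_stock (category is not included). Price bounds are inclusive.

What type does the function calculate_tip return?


The calculate_tip spec declares Returns: {"type": "object", "fields": ["tip_amount", "total", "per_person"]}
Type:
object


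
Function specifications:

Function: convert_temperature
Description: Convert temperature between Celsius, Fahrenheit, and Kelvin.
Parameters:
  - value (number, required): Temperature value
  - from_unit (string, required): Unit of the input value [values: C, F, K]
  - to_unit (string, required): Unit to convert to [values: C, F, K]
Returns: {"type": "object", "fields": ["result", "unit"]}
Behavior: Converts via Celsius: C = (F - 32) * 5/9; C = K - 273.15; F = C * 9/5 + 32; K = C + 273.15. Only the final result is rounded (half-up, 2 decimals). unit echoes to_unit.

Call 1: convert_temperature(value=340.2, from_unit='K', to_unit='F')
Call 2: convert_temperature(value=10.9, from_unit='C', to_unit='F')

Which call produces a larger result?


Call 1:
  To C: 340.2 - 273.15 = 67.05
  To F: 67.05 * 9/5 + 32 = 152.69
  Round to 2 decimals: 152.69
  -> 152.69 F
Call 2:
  Input already in C: 10.9
  To F: 10.9 * 9/5 + 32 = 51.62
  Round to 2 decimals: 51.62
  -> 51.62 F
Call 1 (152.69 F)


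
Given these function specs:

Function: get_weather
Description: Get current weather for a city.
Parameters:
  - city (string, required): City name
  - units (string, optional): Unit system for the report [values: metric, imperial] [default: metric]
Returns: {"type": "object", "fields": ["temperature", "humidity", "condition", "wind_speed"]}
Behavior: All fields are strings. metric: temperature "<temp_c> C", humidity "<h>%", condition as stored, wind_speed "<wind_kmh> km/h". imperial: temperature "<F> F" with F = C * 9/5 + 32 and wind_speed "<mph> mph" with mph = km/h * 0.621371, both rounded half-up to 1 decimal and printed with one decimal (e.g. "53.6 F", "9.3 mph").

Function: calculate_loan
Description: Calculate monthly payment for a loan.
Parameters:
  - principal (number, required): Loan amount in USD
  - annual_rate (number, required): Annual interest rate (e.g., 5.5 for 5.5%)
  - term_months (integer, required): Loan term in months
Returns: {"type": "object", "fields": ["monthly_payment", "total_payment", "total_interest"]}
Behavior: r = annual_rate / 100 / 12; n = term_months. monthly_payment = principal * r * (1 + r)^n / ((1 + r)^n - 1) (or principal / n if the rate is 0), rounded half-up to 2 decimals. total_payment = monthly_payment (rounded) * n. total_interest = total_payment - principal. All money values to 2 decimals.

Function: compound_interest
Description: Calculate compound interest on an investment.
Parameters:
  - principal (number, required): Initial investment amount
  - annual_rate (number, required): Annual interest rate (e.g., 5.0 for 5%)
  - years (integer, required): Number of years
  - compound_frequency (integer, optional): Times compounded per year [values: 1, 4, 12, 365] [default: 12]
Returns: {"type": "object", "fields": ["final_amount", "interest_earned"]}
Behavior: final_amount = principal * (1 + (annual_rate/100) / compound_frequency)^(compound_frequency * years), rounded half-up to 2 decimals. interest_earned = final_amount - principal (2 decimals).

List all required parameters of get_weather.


Parameters of get_weather and their required/optional flag:
  city: required
  units: optional
city


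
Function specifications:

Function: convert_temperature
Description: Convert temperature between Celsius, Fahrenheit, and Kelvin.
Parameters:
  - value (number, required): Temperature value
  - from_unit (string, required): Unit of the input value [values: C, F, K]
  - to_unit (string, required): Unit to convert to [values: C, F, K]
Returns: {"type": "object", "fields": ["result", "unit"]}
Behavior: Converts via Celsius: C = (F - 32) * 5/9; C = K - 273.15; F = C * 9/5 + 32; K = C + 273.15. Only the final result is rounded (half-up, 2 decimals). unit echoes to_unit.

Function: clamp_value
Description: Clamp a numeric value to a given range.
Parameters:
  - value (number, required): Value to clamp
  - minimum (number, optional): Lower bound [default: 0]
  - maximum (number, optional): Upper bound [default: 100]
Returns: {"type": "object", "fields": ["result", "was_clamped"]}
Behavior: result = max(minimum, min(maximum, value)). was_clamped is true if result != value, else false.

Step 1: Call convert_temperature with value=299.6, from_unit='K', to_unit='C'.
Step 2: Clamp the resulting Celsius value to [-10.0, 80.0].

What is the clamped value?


Step 1: convert_temperature(value=299.6, from_unit=K, to_unit=C)
  To C: 299.6 - 273.15 = 26.45
  Target is C: 26.45
  Round to 2 decimals: 26.45
  -> result = 26.45 C
Step 2: clamp_value(value=26.45, minimum=-10.0, maximum=80.0)
  result = max(-10.0, min(80.0, 26.45)) = max(-10.0, 26.45) = 26.45
  was_clamped = (26.45 != 26.45) = false
  -> result = 26.45
26.45


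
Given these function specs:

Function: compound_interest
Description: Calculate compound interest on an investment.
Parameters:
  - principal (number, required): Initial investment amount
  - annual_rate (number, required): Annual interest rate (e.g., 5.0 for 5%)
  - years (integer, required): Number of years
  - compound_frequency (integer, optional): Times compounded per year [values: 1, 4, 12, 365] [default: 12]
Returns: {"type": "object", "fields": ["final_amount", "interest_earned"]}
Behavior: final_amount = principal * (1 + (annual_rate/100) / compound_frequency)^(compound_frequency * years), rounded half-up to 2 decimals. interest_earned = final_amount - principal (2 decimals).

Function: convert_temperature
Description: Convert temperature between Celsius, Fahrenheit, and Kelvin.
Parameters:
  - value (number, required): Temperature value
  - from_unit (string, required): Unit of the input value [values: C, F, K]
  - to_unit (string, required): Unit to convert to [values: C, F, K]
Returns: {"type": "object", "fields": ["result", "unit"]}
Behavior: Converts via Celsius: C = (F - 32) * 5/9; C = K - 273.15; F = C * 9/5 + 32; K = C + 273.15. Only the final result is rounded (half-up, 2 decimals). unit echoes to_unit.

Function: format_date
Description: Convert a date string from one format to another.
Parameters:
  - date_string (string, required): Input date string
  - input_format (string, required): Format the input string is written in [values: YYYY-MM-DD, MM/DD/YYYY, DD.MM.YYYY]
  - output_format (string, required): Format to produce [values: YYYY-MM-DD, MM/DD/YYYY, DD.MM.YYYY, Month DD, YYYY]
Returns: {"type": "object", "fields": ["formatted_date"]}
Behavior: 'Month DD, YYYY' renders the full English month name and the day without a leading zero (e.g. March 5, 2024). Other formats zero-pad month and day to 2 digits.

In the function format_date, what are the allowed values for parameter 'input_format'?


The format_date spec declares:
  - input_format (string, required): Format the input string is written in [values: YYYY-MM-DD, MM/DD/YYYY, DD.MM.YYYY]
Allowed values:
YYYY-MM-DD, MM/DD/YYYY, DD.MM.YYYY


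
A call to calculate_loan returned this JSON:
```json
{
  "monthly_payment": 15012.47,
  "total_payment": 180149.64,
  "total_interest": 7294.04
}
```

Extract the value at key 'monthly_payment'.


15012.47


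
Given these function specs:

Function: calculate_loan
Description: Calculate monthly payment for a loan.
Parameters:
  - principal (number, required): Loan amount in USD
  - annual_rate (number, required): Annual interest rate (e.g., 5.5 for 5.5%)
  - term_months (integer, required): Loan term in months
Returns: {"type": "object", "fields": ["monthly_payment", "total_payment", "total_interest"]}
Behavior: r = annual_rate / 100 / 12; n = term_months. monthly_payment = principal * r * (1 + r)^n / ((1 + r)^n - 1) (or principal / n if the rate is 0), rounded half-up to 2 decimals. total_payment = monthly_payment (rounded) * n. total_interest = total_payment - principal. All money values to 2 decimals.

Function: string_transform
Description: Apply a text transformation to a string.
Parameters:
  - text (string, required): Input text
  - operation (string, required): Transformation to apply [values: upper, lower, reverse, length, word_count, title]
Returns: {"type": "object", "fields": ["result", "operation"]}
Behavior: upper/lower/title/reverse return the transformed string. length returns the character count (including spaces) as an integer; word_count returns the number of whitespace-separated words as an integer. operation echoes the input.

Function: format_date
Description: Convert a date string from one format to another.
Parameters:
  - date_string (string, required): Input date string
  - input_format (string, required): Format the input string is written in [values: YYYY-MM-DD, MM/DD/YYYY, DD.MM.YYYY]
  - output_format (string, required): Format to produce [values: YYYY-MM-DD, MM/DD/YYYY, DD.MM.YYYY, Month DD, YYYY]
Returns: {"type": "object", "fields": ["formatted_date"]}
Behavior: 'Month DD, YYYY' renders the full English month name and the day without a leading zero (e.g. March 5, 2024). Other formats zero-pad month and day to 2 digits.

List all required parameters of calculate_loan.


Parameters of calculate_loan and their required/optional flag:
  principal: required
  annual_rate: required
  term_months: required
annual_rate, principal, term_months


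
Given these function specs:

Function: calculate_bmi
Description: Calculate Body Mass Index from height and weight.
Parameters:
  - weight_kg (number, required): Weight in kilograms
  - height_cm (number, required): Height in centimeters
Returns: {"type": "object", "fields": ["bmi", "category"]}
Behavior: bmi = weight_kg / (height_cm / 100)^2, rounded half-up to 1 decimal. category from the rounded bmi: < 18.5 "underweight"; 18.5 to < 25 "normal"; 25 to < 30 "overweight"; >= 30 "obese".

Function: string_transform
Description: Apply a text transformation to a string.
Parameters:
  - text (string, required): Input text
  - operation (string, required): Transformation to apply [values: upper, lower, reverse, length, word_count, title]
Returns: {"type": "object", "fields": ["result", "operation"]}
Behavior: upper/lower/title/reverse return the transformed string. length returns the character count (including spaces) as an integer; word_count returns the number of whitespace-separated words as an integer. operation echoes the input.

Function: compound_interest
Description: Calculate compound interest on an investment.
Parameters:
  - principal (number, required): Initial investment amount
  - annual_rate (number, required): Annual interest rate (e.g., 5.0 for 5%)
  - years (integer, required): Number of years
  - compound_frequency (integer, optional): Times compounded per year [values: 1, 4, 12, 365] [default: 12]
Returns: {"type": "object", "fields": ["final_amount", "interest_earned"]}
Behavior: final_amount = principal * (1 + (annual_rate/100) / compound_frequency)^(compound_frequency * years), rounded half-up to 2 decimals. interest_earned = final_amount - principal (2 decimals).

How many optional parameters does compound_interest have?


Parameters of compound_interest: principal (required), annual_rate (required), years (required), compound_frequency (optional)
Optional count:
1


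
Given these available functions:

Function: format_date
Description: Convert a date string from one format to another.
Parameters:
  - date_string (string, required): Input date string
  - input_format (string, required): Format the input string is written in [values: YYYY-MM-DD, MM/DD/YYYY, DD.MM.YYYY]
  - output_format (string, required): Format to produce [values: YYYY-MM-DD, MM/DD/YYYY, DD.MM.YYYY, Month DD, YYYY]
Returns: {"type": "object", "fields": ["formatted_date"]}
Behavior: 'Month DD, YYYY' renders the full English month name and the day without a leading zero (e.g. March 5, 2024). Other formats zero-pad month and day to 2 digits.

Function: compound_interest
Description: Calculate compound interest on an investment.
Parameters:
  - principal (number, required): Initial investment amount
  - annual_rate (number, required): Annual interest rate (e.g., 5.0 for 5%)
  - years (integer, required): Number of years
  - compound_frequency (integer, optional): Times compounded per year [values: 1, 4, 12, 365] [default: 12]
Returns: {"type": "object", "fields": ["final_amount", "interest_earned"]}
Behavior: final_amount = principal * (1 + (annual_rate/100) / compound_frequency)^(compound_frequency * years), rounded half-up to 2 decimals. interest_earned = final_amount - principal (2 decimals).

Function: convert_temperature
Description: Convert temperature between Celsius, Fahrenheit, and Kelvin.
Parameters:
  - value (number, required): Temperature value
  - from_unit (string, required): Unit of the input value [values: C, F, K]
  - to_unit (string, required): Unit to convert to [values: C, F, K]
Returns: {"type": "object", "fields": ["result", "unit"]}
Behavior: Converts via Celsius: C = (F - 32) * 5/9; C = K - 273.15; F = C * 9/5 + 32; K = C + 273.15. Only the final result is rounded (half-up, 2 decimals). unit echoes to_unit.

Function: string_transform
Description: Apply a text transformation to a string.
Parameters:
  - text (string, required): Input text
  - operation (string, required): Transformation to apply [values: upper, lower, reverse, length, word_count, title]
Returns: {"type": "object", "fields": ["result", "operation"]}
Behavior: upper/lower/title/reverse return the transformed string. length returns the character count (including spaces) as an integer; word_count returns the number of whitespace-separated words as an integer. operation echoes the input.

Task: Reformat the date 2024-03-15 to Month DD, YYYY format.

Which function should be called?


The task needs a function whose description is: Convert a date string from one format to another.
format_date


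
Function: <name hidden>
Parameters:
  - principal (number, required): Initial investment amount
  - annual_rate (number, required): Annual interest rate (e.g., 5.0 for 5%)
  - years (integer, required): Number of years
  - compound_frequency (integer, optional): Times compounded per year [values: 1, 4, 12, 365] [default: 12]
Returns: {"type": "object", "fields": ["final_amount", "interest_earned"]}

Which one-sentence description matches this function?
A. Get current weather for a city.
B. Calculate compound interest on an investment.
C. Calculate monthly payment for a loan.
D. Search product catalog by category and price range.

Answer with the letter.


Parameters principal, annual_rate, years, compound_frequency and return ["final_amount", "interest_earned"] fit: Calculate compound interest on an investment.
B


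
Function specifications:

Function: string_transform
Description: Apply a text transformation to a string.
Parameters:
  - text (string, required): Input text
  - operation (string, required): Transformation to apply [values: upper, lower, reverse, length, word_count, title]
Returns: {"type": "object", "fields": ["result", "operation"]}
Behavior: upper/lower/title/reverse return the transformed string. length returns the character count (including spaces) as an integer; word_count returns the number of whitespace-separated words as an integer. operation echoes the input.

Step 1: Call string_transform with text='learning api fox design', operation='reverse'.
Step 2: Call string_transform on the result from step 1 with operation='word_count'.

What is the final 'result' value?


Step 1: string_transform(text='learning api fox design', operation='reverse')
  -> result = 'ngised xof ipa gninrael'
Step 2: string_transform(text='ngised xof ipa gninrael', operation='word_count')
  words: ngised, xof, ipa, gninrael -> 4
  -> result = 4
4
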